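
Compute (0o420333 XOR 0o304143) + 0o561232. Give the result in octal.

0o1505522

First 0o420333 XOR 0o304143 = 0o724270.
Add column by column in base 8, right to left:
  0+2 = 2
  7+3 = 2 carry 1
  2+2+1 = 5
  4+1 = 5
  2+6 = 0 carry 1
  7+5+1 = 5 carry 1
  final carry 1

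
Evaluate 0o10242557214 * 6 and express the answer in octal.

0o61720233510

Multiply each base-8 digit by 6, carrying:
  4×6 = 24 → write 0 carry 3
  1×6+3 = 9 → write 1 carry 1
  2×6+1 = 13 → write 5 carry 1
  7×6+1 = 43 → write 3 carry 5
  5×6+5 = 35 → write 3 carry 4
  5×6+4 = 34 → write 2 carry 4
  2×6+4 = 16 → write 0 carry 2
  4×6+2 = 26 → write 2 carry 3
  2×6+3 = 15 → write 7 carry 1
  0×6+1 = 1 → write 1
  1×6 = 6 → write 6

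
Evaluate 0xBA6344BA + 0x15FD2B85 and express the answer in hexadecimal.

Add column by column in base 16, right to left:
  A+5 = F
  B+8 = 3 carry 1
  4+B+1 = 0 carry 1
  4+2+1 = 7
  3+D = 0 carry 1
  6+F+1 = 6 carry 1
  A+5+1 = 0 carry 1
  B+1+1 = D

0xD060703F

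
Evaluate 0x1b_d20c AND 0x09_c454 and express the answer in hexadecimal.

0x09c004

AND each hex digit independently (no carries):
  1&0=0, b&9=9, d&c=c, 2&4=0, 0&5=0, c&4=4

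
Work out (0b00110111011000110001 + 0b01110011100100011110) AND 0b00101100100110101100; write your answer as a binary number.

0b101000100100001100

Add column by column in base 2, right to left:
  1+0 = 1
  0+1 = 1
  0+1 = 1
  0+1 = 1
  1+1 = 0 carry 1
  1+0+1 = 0 carry 1
  0+0+1 = 1
  0+0 = 0
  0+1 = 1
  1+0 = 1
  1+0 = 1
  0+1 = 1
  1+1 = 0 carry 1
  1+1+1 = 1 carry 1
  1+0+1 = 0 carry 1
  0+0+1 = 1
  1+1 = 0 carry 1
  1+1+1 = 1 carry 1
  0+1+1 = 0 carry 1
  final carry 1
Sum = 0b10101010111101001111; now AND with 0b00101100100110101100:
  10101010111101001111
& 00101100100110101100
= 00101000100100001100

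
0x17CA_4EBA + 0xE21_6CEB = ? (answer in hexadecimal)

0x25EBBBA5

Add column by column in base 16, right to left:
  A+B = 5 carry 1
  B+E+1 = A carry 1
  E+C+1 = B carry 1
  4+6+1 = B
  A+1 = B
  C+2 = E
  7+E = 5 carry 1
  1+0+1 = 2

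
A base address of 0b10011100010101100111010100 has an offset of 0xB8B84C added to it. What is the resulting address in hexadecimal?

0x32A1220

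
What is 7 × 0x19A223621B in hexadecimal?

0xB36EF7AEBD

Multiply each base-16 digit by 7, carrying:
  B×7 = 77 → write D carry 4
  1×7+4 = 11 → write B
  2×7 = 14 → write E
  6×7 = 42 → write A carry 2
  3×7+2 = 23 → write 7 carry 1
  2×7+1 = 15 → write F
  2×7 = 14 → write E
  A×7 = 70 → write 6 carry 4
  9×7+4 = 67 → write 3 carry 4
  1×7+4 = 11 → write B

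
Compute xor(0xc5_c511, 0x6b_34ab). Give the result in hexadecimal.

0xaef1ba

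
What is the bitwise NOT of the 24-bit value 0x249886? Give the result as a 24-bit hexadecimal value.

Each hex digit d becomes f−d:
  2→d, 4→b, 9→6, 8→7, 8→7, 6→9

0xdb6779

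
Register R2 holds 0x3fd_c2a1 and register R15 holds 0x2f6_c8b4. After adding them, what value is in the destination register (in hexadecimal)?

Add column by column in base 16, right to left:
  1+4 = 5
  a+b = 5 carry 1
  2+8+1 = b
  c+c = 8 carry 1
  d+6+1 = 4 carry 1
  f+f+1 = f carry 1
  3+2+1 = 6

0x6f48b55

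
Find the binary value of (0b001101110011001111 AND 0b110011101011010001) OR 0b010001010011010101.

0b10001110011010101

0b001101110011001111 AND 0b110011101011010001 = 0b000001100011000001.
Then OR with 0b010001010011010101.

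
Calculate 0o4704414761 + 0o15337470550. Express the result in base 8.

0o22244105531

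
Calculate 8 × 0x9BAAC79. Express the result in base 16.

0x4DD563C8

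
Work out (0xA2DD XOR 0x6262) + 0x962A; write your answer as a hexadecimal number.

0x156E9

First 0xA2DD XOR 0x6262 = 0xC0BF.
Add column by column in base 16, right to left:
  F+A = 9 carry 1
  B+2+1 = E
  0+6 = 6
  C+9 = 5 carry 1
  final carry 1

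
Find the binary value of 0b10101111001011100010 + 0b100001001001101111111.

Add column by column in base 2, right to left:
  0+1 = 1
  1+1 = 0 carry 1
  0+1+1 = 0 carry 1
  0+1+1 = 0 carry 1
  0+1+1 = 0 carry 1
  1+1+1 = 1 carry 1
  1+1+1 = 1 carry 1
  1+0+1 = 0 carry 1
  0+1+1 = 0 carry 1
  1+1+1 = 1 carry 1
  0+0+1 = 1
  0+0 = 0
  1+1 = 0 carry 1
  1+0+1 = 0 carry 1
  1+0+1 = 0 carry 1
  1+1+1 = 1 carry 1
  0+0+1 = 1
  1+0 = 1
  0+0 = 0
  1+0 = 1
  0+1 = 1

0b110111000011001100001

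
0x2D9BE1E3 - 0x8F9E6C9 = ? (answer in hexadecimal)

0x24A1FB1A

Subtract column by column in base 16:
  3-9 → A (borrow)
  E-C-1 → 1
  1-6 → B (borrow)
  E-E-1 → F (borrow)
  B-9-1 → 1
  9-F → A (borrow)
  D-8-1 → 4
  2-0 → 2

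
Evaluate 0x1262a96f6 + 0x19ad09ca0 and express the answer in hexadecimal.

0x2c0fb3396

Add column by column in base 16, right to left:
  6+0 = 6
  f+a = 9 carry 1
  6+c+1 = 3 carry 1
  9+9+1 = 3 carry 1
  a+0+1 = b
  2+d = f
  6+a = 0 carry 1
  2+9+1 = c
  1+1 = 2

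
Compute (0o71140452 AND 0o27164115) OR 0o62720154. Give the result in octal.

0o71140452 AND 0o27164115 = 0o21140010.
Then OR with 0o62720154.

0o63760154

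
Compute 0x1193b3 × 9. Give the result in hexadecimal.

0x9e314b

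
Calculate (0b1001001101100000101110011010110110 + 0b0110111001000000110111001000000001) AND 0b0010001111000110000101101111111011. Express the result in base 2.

Add column by column in base 2, right to left:
  0+1 = 1
  1+0 = 1
  1+0 = 1
  0+0 = 0
  1+0 = 1
  1+0 = 1
  0+0 = 0
  1+0 = 1
  0+0 = 0
  1+1 = 0 carry 1
  1+0+1 = 0 carry 1
  0+0+1 = 1
  0+1 = 1
  1+1 = 0 carry 1
  1+1+1 = 1 carry 1
  1+0+1 = 0 carry 1
  0+1+1 = 0 carry 1
  1+1+1 = 1 carry 1
  0+0+1 = 1
  0+0 = 0
  0+0 = 0
  0+0 = 0
  0+0 = 0
  1+0 = 1
  1+1 = 0 carry 1
  0+0+1 = 1
  1+0 = 1
  1+1 = 0 carry 1
  0+1+1 = 0 carry 1
  0+1+1 = 0 carry 1
  1+0+1 = 0 carry 1
  0+1+1 = 0 carry 1
  0+1+1 = 0 carry 1
  1+0+1 = 0 carry 1
  final carry 1
Sum = 0b10000000110100001100101100010110111; now AND with 0b0010001111000110000101101111111011:
  10000000110100001100101100010110111
& 00010001111000110000101101111111011
= 00000000110000000000101100010110011

0b110000000000101100010110011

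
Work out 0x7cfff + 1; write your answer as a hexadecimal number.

The trailing 3 digits are F (max in base 16), so adding 1 cascades: they roll to 0 and the next digit up increments.

0x7d000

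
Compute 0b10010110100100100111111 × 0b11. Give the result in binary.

0b111000011101101110111101

Multiply each base-2 digit by 3, carrying:
  1×3 = 3 → write 1 carry 1
  1×3+1 = 4 → write 0 carry 2
  1×3+2 = 5 → write 1 carry 2
  1×3+2 = 5 → write 1 carry 2
  1×3+2 = 5 → write 1 carry 2
  1×3+2 = 5 → write 1 carry 2
  0×3+2 = 2 → write 0 carry 1
  0×3+1 = 1 → write 1
  1×3 = 3 → write 1 carry 1
  0×3+1 = 1 → write 1
  0×3 = 0 → write 0
  1×3 = 3 → write 1 carry 1
  0×3+1 = 1 → write 1
  0×3 = 0 → write 0
  1×3 = 3 → write 1 carry 1
  0×3+1 = 1 → write 1
  1×3 = 3 → write 1 carry 1
  1×3+1 = 4 → write 0 carry 2
  0×3+2 = 2 → write 0 carry 1
  1×3+1 = 4 → write 0 carry 2
  0×3+2 = 2 → write 0 carry 1
  0×3+1 = 1 → write 1
  1×3 = 3 → write 1 carry 1
  remaining carry: 1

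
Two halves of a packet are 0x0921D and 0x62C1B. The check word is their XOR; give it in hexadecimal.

XOR each hex digit independently (no carries):
  0^6=6, 9^2=B, 2^C=E, 1^1=0, D^B=6

0x6BE06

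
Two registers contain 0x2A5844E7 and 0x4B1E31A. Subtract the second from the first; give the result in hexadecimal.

0x25A661CD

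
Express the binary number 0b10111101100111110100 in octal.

Group the bits in threes: 010 111 101 100 111 110 100 → 2754764.

0o2754764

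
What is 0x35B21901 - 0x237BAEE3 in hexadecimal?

0x12366A1E

Subtract column by column in base 16:
  1-3 → E (borrow)
  0-E-1 → 1 (borrow)
  9-E-1 → A (borrow)
  1-A-1 → 6 (borrow)
  2-B-1 → 6 (borrow)
  B-7-1 → 3
  5-3 → 2
  3-2 → 1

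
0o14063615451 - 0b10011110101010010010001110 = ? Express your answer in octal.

0b10011110101010010010001110 = 0o236522216 in octal.
Subtract column by column in base 8:
  1-6 → 3 (borrow)
  5-1-1 → 3
  4-2 → 2
  5-2 → 3
  1-2 → 7 (borrow)
  6-5-1 → 0
  3-6 → 5 (borrow)
  6-3-1 → 2
  0-2 → 6 (borrow)
  4-0-1 → 3
  1-0 → 1

0o13625073233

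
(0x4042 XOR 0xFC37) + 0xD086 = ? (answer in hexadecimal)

0x18CFB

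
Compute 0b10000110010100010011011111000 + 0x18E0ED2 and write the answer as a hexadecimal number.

0b10000110010100010011011111000 = 0x10CA26F8 in hexadecimal.
Add column by column in base 16, right to left:
  8+2 = A
  F+D = C carry 1
  6+E+1 = 5 carry 1
  2+0+1 = 3
  A+E = 8 carry 1
  C+8+1 = 5 carry 1
  0+1+1 = 2
  1+0 = 1

0x125835CA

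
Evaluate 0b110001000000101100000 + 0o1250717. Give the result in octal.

0b110001000000101100000 = 0o6100540 in octal.
Add column by column in base 8, right to left:
  0+7 = 7
  4+1 = 5
  5+7 = 4 carry 1
  0+0+1 = 1
  0+5 = 5
  1+2 = 3
  6+1 = 7

0o7351457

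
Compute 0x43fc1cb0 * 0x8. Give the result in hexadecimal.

0x21fe0e580

Multiply each base-16 digit by 8, carrying:
  0×8 = 0 → write 0
  b×8 = 88 → write 8 carry 5
  c×8+5 = 101 → write 5 carry 6
  1×8+6 = 14 → write e
  c×8 = 96 → write 0 carry 6
  f×8+6 = 126 → write e carry 7
  3×8+7 = 31 → write f carry 1
  4×8+1 = 33 → write 1 carry 2
  remaining carry: 2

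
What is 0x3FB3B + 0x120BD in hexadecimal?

Add column by column in base 16, right to left:
  B+D = 8 carry 1
  3+B+1 = F
  B+0 = B
  F+2 = 1 carry 1
  3+1+1 = 5

0x51BF8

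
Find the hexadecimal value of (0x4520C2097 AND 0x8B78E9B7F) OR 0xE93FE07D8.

0x4520C2097 AND 0x8B78E9B7F = 0x0120C0017.
Then OR with 0xE93FE07D8.

0xE93FE07DF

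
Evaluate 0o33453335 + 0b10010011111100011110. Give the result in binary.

0o33453335 = 0b11011100101011011011101 in binary.
Add column by column in base 2, right to left:
  1+0 = 1
  0+1 = 1
  1+1 = 0 carry 1
  1+1+1 = 1 carry 1
  1+1+1 = 1 carry 1
  0+0+1 = 1
  1+0 = 1
  1+0 = 1
  0+1 = 1
  1+1 = 0 carry 1
  1+1+1 = 1 carry 1
  0+1+1 = 0 carry 1
  1+1+1 = 1 carry 1
  0+1+1 = 0 carry 1
  1+0+1 = 0 carry 1
  0+0+1 = 1
  0+1 = 1
  1+0 = 1
  1+0 = 1
  1+1 = 0 carry 1
  0+0+1 = 1
  1+0 = 1
  1+0 = 1

0b11101111001010111111011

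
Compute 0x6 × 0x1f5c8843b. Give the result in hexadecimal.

0xbc2b31962

Multiply each base-16 digit by 6, carrying:
  b×6 = 66 → write 2 carry 4
  3×6+4 = 22 → write 6 carry 1
  4×6+1 = 25 → write 9 carry 1
  8×6+1 = 49 → write 1 carry 3
  8×6+3 = 51 → write 3 carry 3
  c×6+3 = 75 → write b carry 4
  5×6+4 = 34 → write 2 carry 2
  f×6+2 = 92 → write c carry 5
  1×6+5 = 11 → write b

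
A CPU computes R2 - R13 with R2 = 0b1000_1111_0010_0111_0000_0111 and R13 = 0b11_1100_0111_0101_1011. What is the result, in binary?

0b100010110101111110101100

Subtract column by column in base 2:
  1-1 → 0
  1-1 → 0
  1-0 → 1
  0-1 → 1 (borrow)
  0-1-1 → 0 (borrow)
  0-0-1 → 1 (borrow)
  0-1-1 → 0 (borrow)
  0-0-1 → 1 (borrow)
  1-1-1 → 1 (borrow)
  1-1-1 → 1 (borrow)
  1-1-1 → 1 (borrow)
  0-0-1 → 1 (borrow)
  0-0-1 → 1 (borrow)
  1-0-1 → 0
  0-1 → 1 (borrow)
  0-1-1 → 0 (borrow)
  1-1-1 → 1 (borrow)
  1-1-1 → 1 (borrow)
  1-0-1 → 0
  1-0 → 1
  0-0 → 0
  0-0 → 0
  0-0 → 0
  1-0 → 1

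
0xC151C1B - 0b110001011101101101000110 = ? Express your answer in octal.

0o1323640325

0xC151C1B = 0o1405216033 in octal.
0b110001011101101101000110 = 0o61355506 in octal.
Subtract column by column in base 8:
  3-6 → 5 (borrow)
  3-0-1 → 2
  0-5 → 3 (borrow)
  6-5-1 → 0
  1-5 → 4 (borrow)
  2-3-1 → 6 (borrow)
  5-1-1 → 3
  0-6 → 2 (borrow)
  4-0-1 → 3
  1-0 → 1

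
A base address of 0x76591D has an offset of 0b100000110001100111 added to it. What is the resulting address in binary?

0x76591D = 0b11101100101100100011101 in binary.
Add column by column in base 2, right to left:
  1+1 = 0 carry 1
  0+1+1 = 0 carry 1
  1+1+1 = 1 carry 1
  1+0+1 = 0 carry 1
  1+0+1 = 0 carry 1
  0+1+1 = 0 carry 1
  0+1+1 = 0 carry 1
  0+0+1 = 1
  1+0 = 1
  0+0 = 0
  0+1 = 1
  1+1 = 0 carry 1
  1+0+1 = 0 carry 1
  0+0+1 = 1
  1+0 = 1
  0+0 = 0
  0+0 = 0
  1+1 = 0 carry 1
  1+0+1 = 0 carry 1
  0+0+1 = 1
  1+0 = 1
  1+0 = 1
  1+0 = 1

0b11110000110010110000100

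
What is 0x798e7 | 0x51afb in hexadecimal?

OR each hex digit independently (no carries):
  7|5=7, 9|1=9, 8|a=a, e|f=f, 7|b=f

0x79aff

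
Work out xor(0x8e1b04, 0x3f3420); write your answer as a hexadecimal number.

XOR each hex digit independently (no carries):
  8^3=b, e^f=1, 1^3=2, b^4=f, 0^2=2, 4^0=4

0xb12f24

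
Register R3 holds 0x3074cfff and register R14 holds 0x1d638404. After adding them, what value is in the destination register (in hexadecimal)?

Add column by column in base 16, right to left:
  f+4 = 3 carry 1
  f+0+1 = 0 carry 1
  f+4+1 = 4 carry 1
  c+8+1 = 5 carry 1
  4+3+1 = 8
  7+6 = d
  0+d = d
  3+1 = 4

0x4dd85403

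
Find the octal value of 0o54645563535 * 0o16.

Multiply each base-8 digit by 14, carrying:
  5×14 = 70 → write 6 carry 8
  3×14+8 = 50 → write 2 carry 6
  5×14+6 = 76 → write 4 carry 9
  3×14+9 = 51 → write 3 carry 6
  6×14+6 = 90 → write 2 carry 11
  5×14+11 = 81 → write 1 carry 10
  5×14+10 = 80 → write 0 carry 10
  4×14+10 = 66 → write 2 carry 8
  6×14+8 = 92 → write 4 carry 11
  4×14+11 = 67 → write 3 carry 8
  5×14+8 = 78 → write 6 carry 9
  remaining carry: 11

0o1163420123426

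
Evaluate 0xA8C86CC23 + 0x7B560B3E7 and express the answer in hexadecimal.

Add column by column in base 16, right to left:
  3+7 = A
  2+E = 0 carry 1
  C+3+1 = 0 carry 1
  C+B+1 = 8 carry 1
  6+0+1 = 7
  8+6 = E
  C+5 = 1 carry 1
  8+B+1 = 4 carry 1
  A+7+1 = 2 carry 1
  final carry 1

0x1241E7800A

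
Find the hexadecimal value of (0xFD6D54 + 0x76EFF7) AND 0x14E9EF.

Add column by column in base 16, right to left:
  4+7 = B
  5+F = 4 carry 1
  D+F+1 = D carry 1
  6+E+1 = 5 carry 1
  D+6+1 = 4 carry 1
  F+7+1 = 7 carry 1
  final carry 1
Sum = 0x1745D4B; now AND with 0x14E9EF:
  1&0=0, 7&1=1, 4&4=4, 5&E=4, D&9=9, 4&E=4, B&F=B

0x14494B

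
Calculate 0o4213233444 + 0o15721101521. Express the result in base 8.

0o22134335165

Add column by column in base 8, right to left:
  4+1 = 5
  4+2 = 6
  4+5 = 1 carry 1
  3+1+1 = 5
  3+0 = 3
  2+1 = 3
  3+1 = 4
  1+2 = 3
  2+7 = 1 carry 1
  4+5+1 = 2 carry 1
  0+1+1 = 2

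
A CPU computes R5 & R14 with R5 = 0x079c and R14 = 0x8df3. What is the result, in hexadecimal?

0x0590

AND each hex digit independently (no carries):
  0&8=0, 7&d=5, 9&f=9, c&3=0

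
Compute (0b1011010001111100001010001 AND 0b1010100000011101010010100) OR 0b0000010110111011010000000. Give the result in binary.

0b1010010110111111010010000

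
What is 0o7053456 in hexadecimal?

Each octal digit is 3 bits: 7=111 0=000 5=101 3=011 4=100 5=101 6=110.
Group the bits into nibbles: 0001 1100 0101 0111 0010 1110 → 1C572E.

0x1C572E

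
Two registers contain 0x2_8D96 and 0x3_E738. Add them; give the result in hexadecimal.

0x674CE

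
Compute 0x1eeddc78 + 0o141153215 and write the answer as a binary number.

0b100000011100101011001100000101

0x1eeddc78 = 0b11110111011011101110001111000 in binary.
0o141153215 = 0b1100001001101011010001101 in binary.
Add column by column in base 2, right to left:
  0+1 = 1
  0+0 = 0
  0+1 = 1
  1+1 = 0 carry 1
  1+0+1 = 0 carry 1
  1+0+1 = 0 carry 1
  1+0+1 = 0 carry 1
  0+1+1 = 0 carry 1
  0+0+1 = 1
  0+1 = 1
  1+1 = 0 carry 1
  1+0+1 = 0 carry 1
  1+1+1 = 1 carry 1
  0+0+1 = 1
  1+1 = 0 carry 1
  1+1+1 = 1 carry 1
  1+0+1 = 0 carry 1
  0+0+1 = 1
  1+1 = 0 carry 1
  1+0+1 = 0 carry 1
  0+0+1 = 1
  1+0 = 1
  1+0 = 1
  1+1 = 0 carry 1
  0+1+1 = 0 carry 1
  1+0+1 = 0 carry 1
  1+0+1 = 0 carry 1
  1+0+1 = 0 carry 1
  1+0+1 = 0 carry 1
  final carry 1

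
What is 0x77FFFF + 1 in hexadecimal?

The trailing 4 digits are F (max in base 16), so adding 1 cascades: they roll to 0 and the next digit up increments.

0x780000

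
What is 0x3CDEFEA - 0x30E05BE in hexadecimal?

0xBFEA2C

Subtract column by column in base 16:
  A-E → C (borrow)
  E-B-1 → 2
  F-5 → A
  E-0 → E
  D-E → F (borrow)
  C-0-1 → B
  3-3 → 0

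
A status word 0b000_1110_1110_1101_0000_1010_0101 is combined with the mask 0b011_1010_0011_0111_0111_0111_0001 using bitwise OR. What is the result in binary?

OR bit by bit (1 where either bit is 1):
  000111011101101000010100101
| 011101000110111011101110001
= 011111011111111011111110101

0b011111011111111011111110101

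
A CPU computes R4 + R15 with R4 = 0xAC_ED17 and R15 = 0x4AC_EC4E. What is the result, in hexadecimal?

Add column by column in base 16, right to left:
  7+E = 5 carry 1
  1+4+1 = 6
  D+C = 9 carry 1
  E+E+1 = D carry 1
  C+C+1 = 9 carry 1
  A+A+1 = 5 carry 1
  0+4+1 = 5

0x559D965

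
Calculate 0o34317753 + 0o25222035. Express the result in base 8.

Add column by column in base 8, right to left:
  3+5 = 0 carry 1
  5+3+1 = 1 carry 1
  7+0+1 = 0 carry 1
  7+2+1 = 2 carry 1
  1+2+1 = 4
  3+2 = 5
  4+5 = 1 carry 1
  3+2+1 = 6

0o61542010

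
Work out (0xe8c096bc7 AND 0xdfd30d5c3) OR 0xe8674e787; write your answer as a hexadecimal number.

0xe8c096bc7 AND 0xdfd30d5c3 = 0xc8c0041c3.
Then OR with 0xe8674e787.

0xe8e74e7c7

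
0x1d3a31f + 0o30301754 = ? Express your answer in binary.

0x1d3a31f = 0b1110100111010001100011111 in binary.
0o30301754 = 0b11000011000001111101100 in binary.
Add column by column in base 2, right to left:
  1+0 = 1
  1+0 = 1
  1+1 = 0 carry 1
  1+1+1 = 1 carry 1
  1+0+1 = 0 carry 1
  0+1+1 = 0 carry 1
  0+1+1 = 0 carry 1
  0+1+1 = 0 carry 1
  1+1+1 = 1 carry 1
  1+1+1 = 1 carry 1
  0+0+1 = 1
  0+0 = 0
  0+0 = 0
  1+0 = 1
  0+0 = 0
  1+1 = 0 carry 1
  1+1+1 = 1 carry 1
  1+0+1 = 0 carry 1
  0+0+1 = 1
  0+0 = 0
  1+0 = 1
  0+1 = 1
  1+1 = 0 carry 1
  1+0+1 = 0 carry 1
  1+0+1 = 0 carry 1
  final carry 1

0b10001101010010011100001011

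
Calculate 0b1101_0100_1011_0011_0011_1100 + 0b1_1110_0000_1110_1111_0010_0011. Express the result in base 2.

0b10101101011010001001011111

Add column by column in base 2, right to left:
  0+1 = 1
  0+1 = 1
  1+0 = 1
  1+0 = 1
  1+0 = 1
  1+1 = 0 carry 1
  0+0+1 = 1
  0+0 = 0
  1+1 = 0 carry 1
  1+1+1 = 1 carry 1
  0+1+1 = 0 carry 1
  0+1+1 = 0 carry 1
  1+0+1 = 0 carry 1
  1+1+1 = 1 carry 1
  0+1+1 = 0 carry 1
  1+1+1 = 1 carry 1
  0+0+1 = 1
  0+0 = 0
  1+0 = 1
  0+0 = 0
  1+0 = 1
  0+1 = 1
  1+1 = 0 carry 1
  1+1+1 = 1 carry 1
  0+1+1 = 0 carry 1
  final carry 1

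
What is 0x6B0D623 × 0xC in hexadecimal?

0x504A09A4

Multiply each base-16 digit by 12, carrying:
  3×12 = 36 → write 4 carry 2
  2×12+2 = 26 → write A carry 1
  6×12+1 = 73 → write 9 carry 4
  D×12+4 = 160 → write 0 carry 10
  0×12+10 = 10 → write A
  B×12 = 132 → write 4 carry 8
  6×12+8 = 80 → write 0 carry 5
  remaining carry: 5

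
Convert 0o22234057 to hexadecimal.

Each octal digit is 3 bits: 2=010 2=010 2=010 3=011 4=100 0=000 5=101 7=111.
Group the bits into nibbles: 0100 1001 0011 1000 0010 1111 → 49382F.

0x49382F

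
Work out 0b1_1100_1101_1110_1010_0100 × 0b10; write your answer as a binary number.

0b1110011011110101001000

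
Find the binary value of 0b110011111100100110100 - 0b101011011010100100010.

0b1000100010000010010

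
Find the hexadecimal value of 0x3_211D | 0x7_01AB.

0x721BF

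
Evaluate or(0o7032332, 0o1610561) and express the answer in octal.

0o7632773

OR each oct digit independently (no carries):
  7|1=7, 0|6=6, 3|1=3, 2|0=2, 3|5=7, 3|6=7, 2|1=3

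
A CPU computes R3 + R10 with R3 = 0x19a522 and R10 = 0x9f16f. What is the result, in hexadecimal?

Add column by column in base 16, right to left:
  2+f = 1 carry 1
  2+6+1 = 9
  5+1 = 6
  a+f = 9 carry 1
  9+9+1 = 3 carry 1
  1+0+1 = 2

0x239691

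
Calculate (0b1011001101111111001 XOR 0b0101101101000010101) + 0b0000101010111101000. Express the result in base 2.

First 0b1011001101111111001 XOR 0b0101101101000010101 = 0b1110100000111101100.
Add column by column in base 2, right to left:
  0+0 = 0
  0+0 = 0
  1+0 = 1
  1+1 = 0 carry 1
  0+0+1 = 1
  1+1 = 0 carry 1
  1+1+1 = 1 carry 1
  1+1+1 = 1 carry 1
  1+1+1 = 1 carry 1
  0+0+1 = 1
  0+1 = 1
  0+0 = 0
  0+1 = 1
  0+0 = 0
  1+1 = 0 carry 1
  0+0+1 = 1
  1+0 = 1
  1+0 = 1
  1+0 = 1

0b1111001011111010100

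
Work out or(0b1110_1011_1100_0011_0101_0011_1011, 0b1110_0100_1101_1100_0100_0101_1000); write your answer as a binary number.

0b1110111111011111010101111011

OR bit by bit (1 where either bit is 1):
  1110101111000011010100111011
| 1110010011011100010001011000
= 1110111111011111010101111011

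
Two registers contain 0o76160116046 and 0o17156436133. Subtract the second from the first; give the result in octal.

0o57001457713

Subtract column by column in base 8:
  6-3 → 3
  4-3 → 1
  0-1 → 7 (borrow)
  6-6-1 → 7 (borrow)
  1-3-1 → 5 (borrow)
  1-4-1 → 4 (borrow)
  0-6-1 → 1 (borrow)
  6-5-1 → 0
  1-1 → 0
  6-7 → 7 (borrow)
  7-1-1 → 5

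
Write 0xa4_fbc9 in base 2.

Expand each hex digit to 4 bits: a=1010 4=0100 f=1111 b=1011 c=1100 9=1001.

0b101001001111101111001001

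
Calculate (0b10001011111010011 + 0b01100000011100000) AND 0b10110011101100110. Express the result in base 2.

0b10100000000100010

Add column by column in base 2, right to left:
  1+0 = 1
  1+0 = 1
  0+0 = 0
  0+0 = 0
  1+0 = 1
  0+1 = 1
  1+1 = 0 carry 1
  1+1+1 = 1 carry 1
  1+0+1 = 0 carry 1
  1+0+1 = 0 carry 1
  1+0+1 = 0 carry 1
  0+0+1 = 1
  1+0 = 1
  0+0 = 0
  0+1 = 1
  0+1 = 1
  1+0 = 1
Sum = 0b11101100010110011; now AND with 0b10110011101100110:
  11101100010110011
& 10110011101100110
= 10100000000100010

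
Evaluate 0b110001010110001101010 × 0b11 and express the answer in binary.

Multiply each base-2 digit by 3, carrying:
  0×3 = 0 → write 0
  1×3 = 3 → write 1 carry 1
  0×3+1 = 1 → write 1
  1×3 = 3 → write 1 carry 1
  0×3+1 = 1 → write 1
  1×3 = 3 → write 1 carry 1
  1×3+1 = 4 → write 0 carry 2
  0×3+2 = 2 → write 0 carry 1
  0×3+1 = 1 → write 1
  0×3 = 0 → write 0
  1×3 = 3 → write 1 carry 1
  1×3+1 = 4 → write 0 carry 2
  0×3+2 = 2 → write 0 carry 1
  1×3+1 = 4 → write 0 carry 2
  0×3+2 = 2 → write 0 carry 1
  1×3+1 = 4 → write 0 carry 2
  0×3+2 = 2 → write 0 carry 1
  0×3+1 = 1 → write 1
  0×3 = 0 → write 0
  1×3 = 3 → write 1 carry 1
  1×3+1 = 4 → write 0 carry 2
  remaining carry: 10

0b10010100000010100111110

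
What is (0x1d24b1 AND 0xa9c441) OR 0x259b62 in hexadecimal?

0x2d9f63

0x1d24b1 AND 0xa9c441 = 0x090401.
Then OR with 0x259b62.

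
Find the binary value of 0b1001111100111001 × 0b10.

0b10011111001110010

Multiply each base-2 digit by 2, carrying:
  1×2 = 2 → write 0 carry 1
  0×2+1 = 1 → write 1
  0×2 = 0 → write 0
  1×2 = 2 → write 0 carry 1
  1×2+1 = 3 → write 1 carry 1
  1×2+1 = 3 → write 1 carry 1
  0×2+1 = 1 → write 1
  0×2 = 0 → write 0
  1×2 = 2 → write 0 carry 1
  1×2+1 = 3 → write 1 carry 1
  1×2+1 = 3 → write 1 carry 1
  1×2+1 = 3 → write 1 carry 1
  1×2+1 = 3 → write 1 carry 1
  0×2+1 = 1 → write 1
  0×2 = 0 → write 0
  1×2 = 2 → write 0 carry 1
  remaining carry: 1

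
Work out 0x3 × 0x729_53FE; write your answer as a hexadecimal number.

0x157BFBFA

Multiply each base-16 digit by 3, carrying:
  E×3 = 42 → write A carry 2
  F×3+2 = 47 → write F carry 2
  3×3+2 = 11 → write B
  5×3 = 15 → write F
  9×3 = 27 → write B carry 1
  2×3+1 = 7 → write 7
  7×3 = 21 → write 5 carry 1
  remaining carry: 1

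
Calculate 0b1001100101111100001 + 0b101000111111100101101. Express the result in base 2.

0b110010100101100001110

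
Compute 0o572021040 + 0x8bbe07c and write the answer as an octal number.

0x8bbe07c = 0o1056760174 in octal.
Add column by column in base 8, right to left:
  0+4 = 4
  4+7 = 3 carry 1
  0+1+1 = 2
  1+0 = 1
  2+6 = 0 carry 1
  0+7+1 = 0 carry 1
  2+6+1 = 1 carry 1
  7+5+1 = 5 carry 1
  5+0+1 = 6
  0+1 = 1

0o1651001234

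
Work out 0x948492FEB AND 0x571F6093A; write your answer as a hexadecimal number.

AND each hex digit independently (no carries):
  9&5=1, 4&7=4, 8&1=0, 4&F=4, 9&6=0, 2&0=0, F&9=9, E&3=2, B&A=A

0x14040092A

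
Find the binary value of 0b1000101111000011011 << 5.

Left shift by 5: append 5 zero bits.

0b100010111100001101100000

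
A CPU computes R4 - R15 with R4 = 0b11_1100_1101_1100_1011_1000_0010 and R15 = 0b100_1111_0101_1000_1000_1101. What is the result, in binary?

Subtract column by column in base 2:
  0-1 → 1 (borrow)
  1-0-1 → 0
  0-1 → 1 (borrow)
  0-1-1 → 0 (borrow)
  0-0-1 → 1 (borrow)
  0-0-1 → 1 (borrow)
  0-0-1 → 1 (borrow)
  1-1-1 → 1 (borrow)
  1-0-1 → 0
  1-0 → 1
  0-0 → 0
  1-1 → 0
  0-1 → 1 (borrow)
  0-0-1 → 1 (borrow)
  1-1-1 → 1 (borrow)
  1-0-1 → 0
  1-1 → 0
  0-1 → 1 (borrow)
  1-1-1 → 1 (borrow)
  1-1-1 → 1 (borrow)
  0-0-1 → 1 (borrow)
  0-0-1 → 1 (borrow)
  1-1-1 → 1 (borrow)
  1-0-1 → 0
  1-0 → 1
  1-0 → 1

0b11011111100111001011110101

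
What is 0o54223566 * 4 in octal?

0o261116730

Multiply each base-8 digit by 4, carrying:
  6×4 = 24 → write 0 carry 3
  6×4+3 = 27 → write 3 carry 3
  5×4+3 = 23 → write 7 carry 2
  3×4+2 = 14 → write 6 carry 1
  2×4+1 = 9 → write 1 carry 1
  2×4+1 = 9 → write 1 carry 1
  4×4+1 = 17 → write 1 carry 2
  5×4+2 = 22 → write 6 carry 2
  remaining carry: 2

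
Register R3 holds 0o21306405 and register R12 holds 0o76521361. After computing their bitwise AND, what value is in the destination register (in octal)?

0o20100001

AND each oct digit independently (no carries):
  2&7=2, 1&6=0, 3&5=1, 0&2=0, 6&1=0, 4&3=0, 0&6=0, 5&1=1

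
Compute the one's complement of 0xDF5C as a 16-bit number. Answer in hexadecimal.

0x20A3

Each hex digit d becomes F−d:
  D→2, F→0, 5→A, C→3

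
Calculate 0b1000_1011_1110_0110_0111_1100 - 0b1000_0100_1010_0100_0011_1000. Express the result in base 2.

Subtract column by column in base 2:
  0-0 → 0
  0-0 → 0
  1-0 → 1
  1-1 → 0
  1-1 → 0
  1-1 → 0
  1-0 → 1
  0-0 → 0
  0-0 → 0
  1-0 → 1
  1-1 → 0
  0-0 → 0
  0-0 → 0
  1-1 → 0
  1-0 → 1
  1-1 → 0
  1-0 → 1
  1-0 → 1
  0-1 → 1 (borrow)
  1-0-1 → 0
  0-0 → 0
  0-0 → 0
  0-0 → 0
  1-1 → 0

0b1110100001001000100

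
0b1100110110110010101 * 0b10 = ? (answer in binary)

0b11001101101100101010

Multiply each base-2 digit by 2, carrying:
  1×2 = 2 → write 0 carry 1
  0×2+1 = 1 → write 1
  1×2 = 2 → write 0 carry 1
  0×2+1 = 1 → write 1
  1×2 = 2 → write 0 carry 1
  0×2+1 = 1 → write 1
  0×2 = 0 → write 0
  1×2 = 2 → write 0 carry 1
  1×2+1 = 3 → write 1 carry 1
  0×2+1 = 1 → write 1
  1×2 = 2 → write 0 carry 1
  1×2+1 = 3 → write 1 carry 1
  0×2+1 = 1 → write 1
  1×2 = 2 → write 0 carry 1
  1×2+1 = 3 → write 1 carry 1
  0×2+1 = 1 → write 1
  0×2 = 0 → write 0
  1×2 = 2 → write 0 carry 1
  1×2+1 = 3 → write 1 carry 1
  remaining carry: 1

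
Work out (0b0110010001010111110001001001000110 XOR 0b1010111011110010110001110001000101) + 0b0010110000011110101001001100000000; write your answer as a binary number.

0b1111011011000011101010000100000011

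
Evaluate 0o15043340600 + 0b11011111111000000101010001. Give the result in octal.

0o15403241321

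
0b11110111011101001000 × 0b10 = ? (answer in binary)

0b111101110111010010000

Multiply each base-2 digit by 2, carrying:
  0×2 = 0 → write 0
  0×2 = 0 → write 0
  0×2 = 0 → write 0
  1×2 = 2 → write 0 carry 1
  0×2+1 = 1 → write 1
  0×2 = 0 → write 0
  1×2 = 2 → write 0 carry 1
  0×2+1 = 1 → write 1
  1×2 = 2 → write 0 carry 1
  1×2+1 = 3 → write 1 carry 1
  1×2+1 = 3 → write 1 carry 1
  0×2+1 = 1 → write 1
  1×2 = 2 → write 0 carry 1
  1×2+1 = 3 → write 1 carry 1
  1×2+1 = 3 → write 1 carry 1
  0×2+1 = 1 → write 1
  1×2 = 2 → write 0 carry 1
  1×2+1 = 3 → write 1 carry 1
  1×2+1 = 3 → write 1 carry 1
  1×2+1 = 3 → write 1 carry 1
  remaining carry: 1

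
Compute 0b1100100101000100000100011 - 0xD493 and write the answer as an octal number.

0o144331620

0b1100100101000100000100011 = 0o144504043 in octal.
0xD493 = 0o152223 in octal.
Subtract column by column in base 8:
  3-3 → 0
  4-2 → 2
  0-2 → 6 (borrow)
  4-2-1 → 1
  0-5 → 3 (borrow)
  5-1-1 → 3
  4-0 → 4
  4-0 → 4
  1-0 → 1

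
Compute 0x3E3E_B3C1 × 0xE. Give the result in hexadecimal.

Multiply each base-16 digit by 14, carrying:
  1×14 = 14 → write E
  C×14 = 168 → write 8 carry 10
  3×14+10 = 52 → write 4 carry 3
  B×14+3 = 157 → write D carry 9
  E×14+9 = 205 → write D carry 12
  3×14+12 = 54 → write 6 carry 3
  E×14+3 = 199 → write 7 carry 12
  3×14+12 = 54 → write 6 carry 3
  remaining carry: 3

0x3676DD48E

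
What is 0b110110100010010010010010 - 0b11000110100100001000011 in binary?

0b11101101101110001001111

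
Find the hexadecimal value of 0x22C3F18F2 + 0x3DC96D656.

0x608D5EF48

Add column by column in base 16, right to left:
  2+6 = 8
  F+5 = 4 carry 1
  8+6+1 = F
  1+D = E
  F+6 = 5 carry 1
  3+9+1 = D
  C+C = 8 carry 1
  2+D+1 = 0 carry 1
  2+3+1 = 6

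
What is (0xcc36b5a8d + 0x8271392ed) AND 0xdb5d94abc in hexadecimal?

0x4a0584838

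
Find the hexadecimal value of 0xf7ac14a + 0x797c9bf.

0x17128b09

Add column by column in base 16, right to left:
  a+f = 9 carry 1
  4+b+1 = 0 carry 1
  1+9+1 = b
  c+c = 8 carry 1
  a+7+1 = 2 carry 1
  7+9+1 = 1 carry 1
  f+7+1 = 7 carry 1
  final carry 1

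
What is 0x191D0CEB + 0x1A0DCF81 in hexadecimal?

Add column by column in base 16, right to left:
  B+1 = C
  E+8 = 6 carry 1
  C+F+1 = C carry 1
  0+C+1 = D
  D+D = A carry 1
  1+0+1 = 2
  9+A = 3 carry 1
  1+1+1 = 3

0x332ADC6C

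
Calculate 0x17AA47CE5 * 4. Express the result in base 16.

Multiply each base-16 digit by 4, carrying:
  5×4 = 20 → write 4 carry 1
  E×4+1 = 57 → write 9 carry 3
  C×4+3 = 51 → write 3 carry 3
  7×4+3 = 31 → write F carry 1
  4×4+1 = 17 → write 1 carry 1
  A×4+1 = 41 → write 9 carry 2
  A×4+2 = 42 → write A carry 2
  7×4+2 = 30 → write E carry 1
  1×4+1 = 5 → write 5

0x5EA91F394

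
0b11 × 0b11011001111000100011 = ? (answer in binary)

Multiply each base-2 digit by 3, carrying:
  1×3 = 3 → write 1 carry 1
  1×3+1 = 4 → write 0 carry 2
  0×3+2 = 2 → write 0 carry 1
  0×3+1 = 1 → write 1
  0×3 = 0 → write 0
  1×3 = 3 → write 1 carry 1
  0×3+1 = 1 → write 1
  0×3 = 0 → write 0
  0×3 = 0 → write 0
  1×3 = 3 → write 1 carry 1
  1×3+1 = 4 → write 0 carry 2
  1×3+2 = 5 → write 1 carry 2
  1×3+2 = 5 → write 1 carry 2
  0×3+2 = 2 → write 0 carry 1
  0×3+1 = 1 → write 1
  1×3 = 3 → write 1 carry 1
  1×3+1 = 4 → write 0 carry 2
  0×3+2 = 2 → write 0 carry 1
  1×3+1 = 4 → write 0 carry 2
  1×3+2 = 5 → write 1 carry 2
  remaining carry: 10

0b1010001101101001101001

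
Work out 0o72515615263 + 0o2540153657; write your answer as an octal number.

Add column by column in base 8, right to left:
  3+7 = 2 carry 1
  6+5+1 = 4 carry 1
  2+6+1 = 1 carry 1
  5+3+1 = 1 carry 1
  1+5+1 = 7
  6+1 = 7
  5+0 = 5
  1+4 = 5
  5+5 = 2 carry 1
  2+2+1 = 5
  7+0 = 7

0o75255771142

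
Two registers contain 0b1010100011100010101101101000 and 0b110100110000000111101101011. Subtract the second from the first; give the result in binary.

0b11111101100001101111111101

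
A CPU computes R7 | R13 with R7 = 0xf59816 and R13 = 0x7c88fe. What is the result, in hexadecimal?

OR each hex digit independently (no carries):
  f|7=f, 5|c=d, 9|8=9, 8|8=8, 1|f=f, 6|e=e

0xfd98fe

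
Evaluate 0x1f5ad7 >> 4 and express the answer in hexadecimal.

0x1f5ad

Shifting right by 4 bits = 1 hex digit: drop the last 1.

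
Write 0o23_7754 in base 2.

0b10011111111101100

Each octal digit is 3 bits: 2=010 3=011 7=111 7=111 5=101 4=100.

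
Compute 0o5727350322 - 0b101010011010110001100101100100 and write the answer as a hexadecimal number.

0x4F2B76E

0o5727350322 = 0x2F5DD0D2 in hexadecimal.
0b101010011010110001100101100100 = 0x2A6B1964 in hexadecimal.
Subtract column by column in base 16:
  2-4 → E (borrow)
  D-6-1 → 6
  0-9 → 7 (borrow)
  D-1-1 → B
  D-B → 2
  5-6 → F (borrow)
  F-A-1 → 4
  2-2 → 0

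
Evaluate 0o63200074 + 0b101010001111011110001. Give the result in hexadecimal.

0xe21f2d

0o63200074 = 0xcd003c in hexadecimal.
0b101010001111011110001 = 0x151ef1 in hexadecimal.
Add column by column in base 16, right to left:
  c+1 = d
  3+f = 2 carry 1
  0+e+1 = f
  0+1 = 1
  d+5 = 2 carry 1
  c+1+1 = e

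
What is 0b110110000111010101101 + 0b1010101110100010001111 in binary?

0b10001011111011100111100

Add column by column in base 2, right to left:
  1+1 = 0 carry 1
  0+1+1 = 0 carry 1
  1+1+1 = 1 carry 1
  1+1+1 = 1 carry 1
  0+0+1 = 1
  1+0 = 1
  0+0 = 0
  1+1 = 0 carry 1
  0+0+1 = 1
  1+0 = 1
  1+0 = 1
  1+1 = 0 carry 1
  0+0+1 = 1
  0+1 = 1
  0+1 = 1
  0+1 = 1
  1+0 = 1
  1+1 = 0 carry 1
  0+0+1 = 1
  1+1 = 0 carry 1
  1+0+1 = 0 carry 1
  0+1+1 = 0 carry 1
  final carry 1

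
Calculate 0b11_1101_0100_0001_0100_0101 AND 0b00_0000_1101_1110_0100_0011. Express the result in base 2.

AND bit by bit (1 only where both bits are 1):
  1111010100000101000101
& 0000001101111001000011
= 0000000100000001000001

0b0000000100000001000001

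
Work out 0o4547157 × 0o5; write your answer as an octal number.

0o27404053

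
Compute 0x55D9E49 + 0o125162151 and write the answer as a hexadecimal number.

0o125162151 = 0x154E469 in hexadecimal.
Add column by column in base 16, right to left:
  9+9 = 2 carry 1
  4+6+1 = B
  E+4 = 2 carry 1
  9+E+1 = 8 carry 1
  D+4+1 = 2 carry 1
  5+5+1 = B
  5+1 = 6

0x6B282B2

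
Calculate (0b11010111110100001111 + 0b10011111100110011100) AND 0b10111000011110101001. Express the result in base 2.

0b110000011010101001

Add column by column in base 2, right to left:
  1+0 = 1
  1+0 = 1
  1+1 = 0 carry 1
  1+1+1 = 1 carry 1
  0+1+1 = 0 carry 1
  0+0+1 = 1
  0+0 = 0
  0+1 = 1
  1+1 = 0 carry 1
  0+0+1 = 1
  1+0 = 1
  1+1 = 0 carry 1
  1+1+1 = 1 carry 1
  1+1+1 = 1 carry 1
  1+1+1 = 1 carry 1
  0+1+1 = 0 carry 1
  1+1+1 = 1 carry 1
  0+0+1 = 1
  1+0 = 1
  1+1 = 0 carry 1
  final carry 1
Sum = 0b101110111011010101011; now AND with 0b10111000011110101001:
  101110111011010101011
& 010111000011110101001
= 000110000011010101001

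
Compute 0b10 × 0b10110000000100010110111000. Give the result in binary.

Multiply each base-2 digit by 2, carrying:
  0×2 = 0 → write 0
  0×2 = 0 → write 0
  0×2 = 0 → write 0
  1×2 = 2 → write 0 carry 1
  1×2+1 = 3 → write 1 carry 1
  1×2+1 = 3 → write 1 carry 1
  0×2+1 = 1 → write 1
  1×2 = 2 → write 0 carry 1
  1×2+1 = 3 → write 1 carry 1
  0×2+1 = 1 → write 1
  1×2 = 2 → write 0 carry 1
  0×2+1 = 1 → write 1
  0×2 = 0 → write 0
  0×2 = 0 → write 0
  1×2 = 2 → write 0 carry 1
  0×2+1 = 1 → write 1
  0×2 = 0 → write 0
  0×2 = 0 → write 0
  0×2 = 0 → write 0
  0×2 = 0 → write 0
  0×2 = 0 → write 0
  0×2 = 0 → write 0
  1×2 = 2 → write 0 carry 1
  1×2+1 = 3 → write 1 carry 1
  0×2+1 = 1 → write 1
  1×2 = 2 → write 0 carry 1
  remaining carry: 1

0b101100000001000101101110000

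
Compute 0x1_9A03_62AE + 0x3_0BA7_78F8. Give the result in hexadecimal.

0x4A5AADBA6

Add column by column in base 16, right to left:
  E+8 = 6 carry 1
  A+F+1 = A carry 1
  2+8+1 = B
  6+7 = D
  3+7 = A
  0+A = A
  A+B = 5 carry 1
  9+0+1 = A
  1+3 = 4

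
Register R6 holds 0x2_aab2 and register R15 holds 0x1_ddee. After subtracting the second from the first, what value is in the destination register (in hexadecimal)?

Subtract column by column in base 16:
  2-e → 4 (borrow)
  b-e-1 → c (borrow)
  a-d-1 → c (borrow)
  a-d-1 → c (borrow)
  2-1-1 → 0

0xccc4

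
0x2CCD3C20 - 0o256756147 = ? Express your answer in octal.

0x2CCD3C20 = 0o5463236040 in octal.
Subtract column by column in base 8:
  0-7 → 1 (borrow)
  4-4-1 → 7 (borrow)
  0-1-1 → 6 (borrow)
  6-6-1 → 7 (borrow)
  3-5-1 → 5 (borrow)
  2-7-1 → 2 (borrow)
  3-6-1 → 4 (borrow)
  6-5-1 → 0
  4-2 → 2
  5-0 → 5

0o5204257671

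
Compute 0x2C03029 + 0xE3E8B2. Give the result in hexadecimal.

0x3A418DB

Add column by column in base 16, right to left:
  9+2 = B
  2+B = D
  0+8 = 8
  3+E = 1 carry 1
  0+3+1 = 4
  C+E = A carry 1
  2+0+1 = 3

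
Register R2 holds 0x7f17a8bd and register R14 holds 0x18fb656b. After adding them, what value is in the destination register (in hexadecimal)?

0x98130e28

Add column by column in base 16, right to left:
  d+b = 8 carry 1
  b+6+1 = 2 carry 1
  8+5+1 = e
  a+6 = 0 carry 1
  7+b+1 = 3 carry 1
  1+f+1 = 1 carry 1
  f+8+1 = 8 carry 1
  7+1+1 = 9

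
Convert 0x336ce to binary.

Expand each hex digit to 4 bits: 3=0011 3=0011 6=0110 c=1100 e=1110.

0b110011011011001110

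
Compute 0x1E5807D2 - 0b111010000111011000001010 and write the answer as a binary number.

0b11101011011111001000111001000

0x1E5807D2 = 0b11110010110000000011111010010 in binary.
Subtract column by column in base 2:
  0-0 → 0
  1-1 → 0
  0-0 → 0
  0-1 → 1 (borrow)
  1-0-1 → 0
  0-0 → 0
  1-0 → 1
  1-0 → 1
  1-0 → 1
  1-1 → 0
  1-1 → 0
  0-0 → 0
  0-1 → 1 (borrow)
  0-1-1 → 0 (borrow)
  0-1-1 → 0 (borrow)
  0-0-1 → 1 (borrow)
  0-0-1 → 1 (borrow)
  0-0-1 → 1 (borrow)
  0-0-1 → 1 (borrow)
  1-1-1 → 1 (borrow)
  1-0-1 → 0
  0-1 → 1 (borrow)
  1-1-1 → 1 (borrow)
  0-1-1 → 0 (borrow)
  0-0-1 → 1 (borrow)
  1-0-1 → 0
  1-0 → 1
  1-0 → 1
  1-0 → 1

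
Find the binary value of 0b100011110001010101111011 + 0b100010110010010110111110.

0b1000110100011101100111001

Add column by column in base 2, right to left:
  1+0 = 1
  1+1 = 0 carry 1
  0+1+1 = 0 carry 1
  1+1+1 = 1 carry 1
  1+1+1 = 1 carry 1
  1+1+1 = 1 carry 1
  1+0+1 = 0 carry 1
  0+1+1 = 0 carry 1
  1+1+1 = 1 carry 1
  0+0+1 = 1
  1+1 = 0 carry 1
  0+0+1 = 1
  1+0 = 1
  0+1 = 1
  0+0 = 0
  0+0 = 0
  1+1 = 0 carry 1
  1+1+1 = 1 carry 1
  1+0+1 = 0 carry 1
  1+1+1 = 1 carry 1
  0+0+1 = 1
  0+0 = 0
  0+0 = 0
  1+1 = 0 carry 1
  final carry 1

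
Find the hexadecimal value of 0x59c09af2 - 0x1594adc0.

0x442bed32

Subtract column by column in base 16:
  2-0 → 2
  f-c → 3
  a-d → d (borrow)
  9-a-1 → e (borrow)
  0-4-1 → b (borrow)
  c-9-1 → 2
  9-5 → 4
  5-1 → 4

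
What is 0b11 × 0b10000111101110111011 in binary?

0b110010111001100110001

Multiply each base-2 digit by 3, carrying:
  1×3 = 3 → write 1 carry 1
  1×3+1 = 4 → write 0 carry 2
  0×3+2 = 2 → write 0 carry 1
  1×3+1 = 4 → write 0 carry 2
  1×3+2 = 5 → write 1 carry 2
  1×3+2 = 5 → write 1 carry 2
  0×3+2 = 2 → write 0 carry 1
  1×3+1 = 4 → write 0 carry 2
  1×3+2 = 5 → write 1 carry 2
  1×3+2 = 5 → write 1 carry 2
  0×3+2 = 2 → write 0 carry 1
  1×3+1 = 4 → write 0 carry 2
  1×3+2 = 5 → write 1 carry 2
  1×3+2 = 5 → write 1 carry 2
  1×3+2 = 5 → write 1 carry 2
  0×3+2 = 2 → write 0 carry 1
  0×3+1 = 1 → write 1
  0×3 = 0 → write 0
  0×3 = 0 → write 0
  1×3 = 3 → write 1 carry 1
  remaining carry: 1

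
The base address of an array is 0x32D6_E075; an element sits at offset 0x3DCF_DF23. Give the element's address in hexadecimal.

Add column by column in base 16, right to left:
  5+3 = 8
  7+2 = 9
  0+F = F
  E+D = B carry 1
  6+F+1 = 6 carry 1
  D+C+1 = A carry 1
  2+D+1 = 0 carry 1
  3+3+1 = 7

0x70A6BF98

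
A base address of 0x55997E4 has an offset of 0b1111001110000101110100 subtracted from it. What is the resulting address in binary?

0b101000111001011011001110000

0x55997E4 = 0b101010110011001011111100100 in binary.
Subtract column by column in base 2:
  0-0 → 0
  0-0 → 0
  1-1 → 0
  0-0 → 0
  0-1 → 1 (borrow)
  1-1-1 → 1 (borrow)
  1-1-1 → 1 (borrow)
  1-0-1 → 0
  1-1 → 0
  1-0 → 1
  1-0 → 1
  0-0 → 0
  1-0 → 1
  0-1 → 1 (borrow)
  0-1-1 → 0 (borrow)
  1-1-1 → 1 (borrow)
  1-0-1 → 0
  0-0 → 0
  0-1 → 1 (borrow)
  1-1-1 → 1 (borrow)
  1-1-1 → 1 (borrow)
  0-1-1 → 0 (borrow)
  1-0-1 → 0
  0-0 → 0
  1-0 → 1
  0-0 → 0
  1-0 → 1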